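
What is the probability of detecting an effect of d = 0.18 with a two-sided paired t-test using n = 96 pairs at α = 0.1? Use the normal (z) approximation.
Power ≈ 0.55

Power calculation (paired t-test, normal approximation):
z_β = d · √n - z_{α/2}
z_β = 0.18 · √96 - 1.645
z_β = 0.18 · 9.798 - 1.645
z_β = 0.119

Power = Φ(z_β) = Φ(0.119) ≈ 0.547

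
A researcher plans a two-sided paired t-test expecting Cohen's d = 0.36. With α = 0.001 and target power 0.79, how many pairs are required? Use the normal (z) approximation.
n = 130 pairs

Sample size formula (paired t-test, normal approximation):
n = ((z_{α/2} + z_β) / d)²

z_{α/2} = 3.291 (for α = 0.001, two-sided)
z_β = 0.806 (for power = 0.79)
d = 0.36

n = ((3.291 + 0.806) / 0.36)²
n = (11.381)²
n ≈ 129.53
Round up to the next whole number: n = 130 pairs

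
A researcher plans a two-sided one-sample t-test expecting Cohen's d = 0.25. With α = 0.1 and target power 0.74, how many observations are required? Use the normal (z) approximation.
n = 84

Sample size formula (one-sample t-test, normal approximation):
n = ((z_{α/2} + z_β) / d)²

z_{α/2} = 1.645 (for α = 0.1, two-sided)
z_β = 0.643 (for power = 0.74)
d = 0.25

n = ((1.645 + 0.643) / 0.25)²
n = (9.152)²
n ≈ 83.76
Round up to the next whole number: n = 84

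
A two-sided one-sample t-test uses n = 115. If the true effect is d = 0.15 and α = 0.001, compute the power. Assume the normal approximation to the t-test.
Power ≈ 0.05

Power calculation (one-sample t-test, normal approximation):
z_β = d · √n - z_{α/2}
z_β = 0.15 · √115 - 3.291
z_β = 0.15 · 10.724 - 3.291
z_β = -1.682

Power = Φ(z_β) = Φ(-1.682) ≈ 0.046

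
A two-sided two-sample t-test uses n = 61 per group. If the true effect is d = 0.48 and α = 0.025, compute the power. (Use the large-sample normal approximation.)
Power ≈ 0.66

Power calculation (two-sample t-test, normal approximation):
z_β = d · √(n/2) - z_{α/2}
z_β = 0.48 · √(61/2) - 2.241
z_β = 0.48 · 5.523 - 2.241
z_β = 0.409

Power = Φ(z_β) = Φ(0.409) ≈ 0.659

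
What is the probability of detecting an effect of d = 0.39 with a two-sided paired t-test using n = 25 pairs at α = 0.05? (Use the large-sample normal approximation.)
Power ≈ 0.50

Power calculation (paired t-test, normal approximation):
z_β = d · √n - z_{α/2}
z_β = 0.39 · √25 - 1.960
z_β = 0.39 · 5.000 - 1.960
z_β = -0.010

Power = Φ(z_β) = Φ(-0.010) ≈ 0.496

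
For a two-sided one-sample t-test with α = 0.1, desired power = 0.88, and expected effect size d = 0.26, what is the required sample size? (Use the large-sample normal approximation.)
n = 118

Sample size formula (one-sample t-test, normal approximation):
n = ((z_{α/2} + z_β) / d)²

z_{α/2} = 1.645 (for α = 0.1, two-sided)
z_β = 1.175 (for power = 0.88)
d = 0.26

n = ((1.645 + 1.175) / 0.26)²
n = (10.846)²
n ≈ 117.64
Round up to the next whole number: n = 118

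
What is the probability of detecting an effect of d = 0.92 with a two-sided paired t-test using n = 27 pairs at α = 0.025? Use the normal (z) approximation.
Power ≈ 0.99

Power calculation (paired t-test, normal approximation):
z_β = d · √n - z_{α/2}
z_β = 0.92 · √27 - 2.241
z_β = 0.92 · 5.196 - 2.241
z_β = 2.539

Power = Φ(z_β) = Φ(2.539) ≈ 0.994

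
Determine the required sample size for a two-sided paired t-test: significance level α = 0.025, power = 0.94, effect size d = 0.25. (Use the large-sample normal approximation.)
n = 231 pairs

Sample size formula (paired t-test, normal approximation):
n = ((z_{α/2} + z_β) / d)²

z_{α/2} = 2.241 (for α = 0.025, two-sided)
z_β = 1.555 (for power = 0.94)
d = 0.25

n = ((2.241 + 1.555) / 0.25)²
n = (15.184)²
n ≈ 230.55
Round up to the next whole number: n = 231 pairs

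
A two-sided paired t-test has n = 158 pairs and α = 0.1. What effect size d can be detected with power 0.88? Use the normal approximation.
d ≈ 0.22

Minimum detectable effect (paired t-test, normal approximation):
d = (z_{α/2} + z_β) / √n
d = (1.645 + 1.175) / √158
d = 2.820 / 12.570
d ≈ 0.22

By Cohen's convention (0.2 small / 0.5 medium / 0.8 large): small effect.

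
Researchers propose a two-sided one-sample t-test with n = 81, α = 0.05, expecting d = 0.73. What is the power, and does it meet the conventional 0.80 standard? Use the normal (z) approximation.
Power ≈ 1.00; the study is adequately powered (power ≥ 0.80)

Power calculation (one-sample t-test, normal approximation):
z_β = d · √n - z_{α/2}
z_β = 0.73 · √81 - 1.960
z_β = 0.73 · 9.000 - 1.960
z_β = 4.610

Power = Φ(z_β) = Φ(4.610) ≈ 1.000

Effect size d = 0.73 is medium by Cohen's convention (0.2/0.5/0.8).

Threshold: power ≥ 0.80 is conventionally adequate.
Power ≈ 1.00 → the study is adequately powered (power ≥ 0.80).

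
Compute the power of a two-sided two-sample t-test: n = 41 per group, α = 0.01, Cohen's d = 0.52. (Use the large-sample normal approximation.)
Power ≈ 0.41

Power calculation (two-sample t-test, normal approximation):
z_β = d · √(n/2) - z_{α/2}
z_β = 0.52 · √(41/2) - 2.576
z_β = 0.52 · 4.528 - 2.576
z_β = -0.221

Power = Φ(z_β) = Φ(-0.221) ≈ 0.412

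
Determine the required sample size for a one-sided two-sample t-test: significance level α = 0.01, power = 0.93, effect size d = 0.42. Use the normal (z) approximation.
n = 164 per group

Sample size formula (two-sample t-test, normal approximation):
n = 2 · ((z_α + z_β) / d)²

z_α = 2.326 (for α = 0.01, one-sided)
z_β = 1.476 (for power = 0.93)
d = 0.42

n = 2 · ((2.326 + 1.476) / 0.42)²
n = 2 · (9.052)²
n ≈ 163.88
Round up to the next whole number: n = 164 per group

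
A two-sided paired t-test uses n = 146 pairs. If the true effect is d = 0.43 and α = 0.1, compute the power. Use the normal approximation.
Power ≈ 1.00

Power calculation (paired t-test, normal approximation):
z_β = d · √n - z_{α/2}
z_β = 0.43 · √146 - 1.645
z_β = 0.43 · 12.083 - 1.645
z_β = 3.551

Power = Φ(z_β) = Φ(3.551) ≈ 1.000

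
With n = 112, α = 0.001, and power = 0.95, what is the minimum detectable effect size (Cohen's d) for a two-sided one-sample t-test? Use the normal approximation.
d ≈ 0.47

Minimum detectable effect (one-sample t-test, normal approximation):
d = (z_{α/2} + z_β) / √n
d = (3.291 + 1.645) / √112
d = 4.935 / 10.583
d ≈ 0.47

By Cohen's convention (0.2 small / 0.5 medium / 0.8 large): small effect.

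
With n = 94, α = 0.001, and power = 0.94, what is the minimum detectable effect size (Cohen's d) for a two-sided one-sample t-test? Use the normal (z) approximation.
d ≈ 0.50

Minimum detectable effect (one-sample t-test, normal approximation):
d = (z_{α/2} + z_β) / √n
d = (3.291 + 1.555) / √94
d = 4.845 / 9.695
d ≈ 0.50

By Cohen's convention (0.2 small / 0.5 medium / 0.8 large): medium effect.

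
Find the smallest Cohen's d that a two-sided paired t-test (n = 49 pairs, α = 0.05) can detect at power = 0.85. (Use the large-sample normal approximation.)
d ≈ 0.43

Minimum detectable effect (paired t-test, normal approximation):
d = (z_{α/2} + z_β) / √n
d = (1.960 + 1.036) / √49
d = 2.996 / 7.000
d ≈ 0.43

By Cohen's convention (0.2 small / 0.5 medium / 0.8 large): small effect.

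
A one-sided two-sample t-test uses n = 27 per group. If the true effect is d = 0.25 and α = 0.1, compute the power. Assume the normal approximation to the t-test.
Power ≈ 0.36

Power calculation (two-sample t-test, normal approximation):
z_β = d · √(n/2) - z_α
z_β = 0.25 · √(27/2) - 1.282
z_β = 0.25 · 3.674 - 1.282
z_β = -0.363

Power = Φ(z_β) = Φ(-0.363) ≈ 0.358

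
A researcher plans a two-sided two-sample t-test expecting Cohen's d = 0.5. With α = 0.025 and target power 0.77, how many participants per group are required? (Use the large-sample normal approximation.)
n = 72 per group

Sample size formula (two-sample t-test, normal approximation):
n = 2 · ((z_{α/2} + z_β) / d)²

z_{α/2} = 2.241 (for α = 0.025, two-sided)
z_β = 0.739 (for power = 0.77)
d = 0.5

n = 2 · ((2.241 + 0.739) / 0.5)²
n = 2 · (5.960)²
n ≈ 71.04
Round up to the next whole number: n = 72 per group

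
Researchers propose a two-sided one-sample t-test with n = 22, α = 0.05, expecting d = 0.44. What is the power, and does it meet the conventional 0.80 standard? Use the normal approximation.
Power ≈ 0.54; the study is underpowered (power < 0.80)

Power calculation (one-sample t-test, normal approximation):
z_β = d · √n - z_{α/2}
z_β = 0.44 · √22 - 1.960
z_β = 0.44 · 4.690 - 1.960
z_β = 0.104

Power = Φ(z_β) = Φ(0.104) ≈ 0.541

Effect size d = 0.44 is small by Cohen's convention (0.2/0.5/0.8).

Threshold: power ≥ 0.80 is conventionally adequate.
Power ≈ 0.54 → the study is underpowered (power < 0.80).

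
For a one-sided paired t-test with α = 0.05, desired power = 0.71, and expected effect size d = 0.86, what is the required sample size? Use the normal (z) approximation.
n = 7 pairs

Sample size formula (paired t-test, normal approximation):
n = ((z_α + z_β) / d)²

z_α = 1.645 (for α = 0.05, one-sided)
z_β = 0.553 (for power = 0.71)
d = 0.86

n = ((1.645 + 0.553) / 0.86)²
n = (2.556)²
n ≈ 6.53
Round up to the next whole number: n = 7 pairs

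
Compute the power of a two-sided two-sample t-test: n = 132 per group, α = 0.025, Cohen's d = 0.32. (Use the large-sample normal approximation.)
Power ≈ 0.64

Power calculation (two-sample t-test, normal approximation):
z_β = d · √(n/2) - z_{α/2}
z_β = 0.32 · √(132/2) - 2.241
z_β = 0.32 · 8.124 - 2.241
z_β = 0.358

Power = Φ(z_β) = Φ(0.358) ≈ 0.640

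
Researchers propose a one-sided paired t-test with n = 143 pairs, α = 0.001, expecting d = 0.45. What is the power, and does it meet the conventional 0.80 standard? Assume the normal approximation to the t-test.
Power ≈ 0.99; the study is adequately powered (power ≥ 0.80)

Power calculation (paired t-test, normal approximation):
z_β = d · √n - z_α
z_β = 0.45 · √143 - 3.090
z_β = 0.45 · 11.958 - 3.090
z_β = 2.291

Power = Φ(z_β) = Φ(2.291) ≈ 0.989

Effect size d = 0.45 is small by Cohen's convention (0.2/0.5/0.8).

Threshold: power ≥ 0.80 is conventionally adequate.
Power ≈ 0.99 → the study is adequately powered (power ≥ 0.80).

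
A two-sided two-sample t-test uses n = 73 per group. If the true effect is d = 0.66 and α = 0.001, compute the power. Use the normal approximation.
Power ≈ 0.76

Power calculation (two-sample t-test, normal approximation):
z_β = d · √(n/2) - z_{α/2}
z_β = 0.66 · √(73/2) - 3.291
z_β = 0.66 · 6.042 - 3.291
z_β = 0.697

Power = Φ(z_β) = Φ(0.697) ≈ 0.757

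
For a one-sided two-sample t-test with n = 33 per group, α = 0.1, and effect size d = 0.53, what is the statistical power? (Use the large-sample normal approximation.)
Power ≈ 0.81

Power calculation (two-sample t-test, normal approximation):
z_β = d · √(n/2) - z_α
z_β = 0.53 · √(33/2) - 1.282
z_β = 0.53 · 4.062 - 1.282
z_β = 0.871

Power = Φ(z_β) = Φ(0.871) ≈ 0.808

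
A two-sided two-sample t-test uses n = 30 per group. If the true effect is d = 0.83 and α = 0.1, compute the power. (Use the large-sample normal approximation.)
Power ≈ 0.94

Power calculation (two-sample t-test, normal approximation):
z_β = d · √(n/2) - z_{α/2}
z_β = 0.83 · √(30/2) - 1.645
z_β = 0.83 · 3.873 - 1.645
z_β = 1.570

Power = Φ(z_β) = Φ(1.570) ≈ 0.942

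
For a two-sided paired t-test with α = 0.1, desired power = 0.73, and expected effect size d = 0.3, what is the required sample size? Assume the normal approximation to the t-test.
n = 57 pairs

Sample size formula (paired t-test, normal approximation):
n = ((z_{α/2} + z_β) / d)²

z_{α/2} = 1.645 (for α = 0.1, two-sided)
z_β = 0.613 (for power = 0.73)
d = 0.3

n = ((1.645 + 0.613) / 0.3)²
n = (7.527)²
n ≈ 56.66
Round up to the next whole number: n = 57 pairs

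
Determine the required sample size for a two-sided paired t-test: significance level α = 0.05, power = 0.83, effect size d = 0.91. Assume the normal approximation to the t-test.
n = 11 pairs

Sample size formula (paired t-test, normal approximation):
n = ((z_{α/2} + z_β) / d)²

z_{α/2} = 1.960 (for α = 0.05, two-sided)
z_β = 0.954 (for power = 0.83)
d = 0.91

n = ((1.960 + 0.954) / 0.91)²
n = (3.202)²
n ≈ 10.25
Round up to the next whole number: n = 11 pairs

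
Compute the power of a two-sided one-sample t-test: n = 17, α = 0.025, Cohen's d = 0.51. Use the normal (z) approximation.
Power ≈ 0.44

Power calculation (one-sample t-test, normal approximation):
z_β = d · √n - z_{α/2}
z_β = 0.51 · √17 - 2.241
z_β = 0.51 · 4.123 - 2.241
z_β = -0.139

Power = Φ(z_β) = Φ(-0.139) ≈ 0.445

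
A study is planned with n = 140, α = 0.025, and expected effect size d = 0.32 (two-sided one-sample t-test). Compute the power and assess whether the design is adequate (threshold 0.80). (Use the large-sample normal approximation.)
Power ≈ 0.94; the study is adequately powered (power ≥ 0.80)

Power calculation (one-sample t-test, normal approximation):
z_β = d · √n - z_{α/2}
z_β = 0.32 · √140 - 2.241
z_β = 0.32 · 11.832 - 2.241
z_β = 1.545

Power = Φ(z_β) = Φ(1.545) ≈ 0.939

Effect size d = 0.32 is small by Cohen's convention (0.2/0.5/0.8).

Threshold: power ≥ 0.80 is conventionally adequate.
Power ≈ 0.94 → the study is adequately powered (power ≥ 0.80).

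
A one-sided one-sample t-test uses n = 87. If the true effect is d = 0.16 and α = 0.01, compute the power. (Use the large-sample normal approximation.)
Power ≈ 0.20

Power calculation (one-sample t-test, normal approximation):
z_β = d · √n - z_α
z_β = 0.16 · √87 - 2.326
z_β = 0.16 · 9.327 - 2.326
z_β = -0.834

Power = Φ(z_β) = Φ(-0.834) ≈ 0.202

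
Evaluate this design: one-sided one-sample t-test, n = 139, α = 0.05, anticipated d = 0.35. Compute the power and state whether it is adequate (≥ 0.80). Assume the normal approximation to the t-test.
Power ≈ 0.99; the study is adequately powered (power ≥ 0.80)

Power calculation (one-sample t-test, normal approximation):
z_β = d · √n - z_α
z_β = 0.35 · √139 - 1.645
z_β = 0.35 · 11.790 - 1.645
z_β = 2.482

Power = Φ(z_β) = Φ(2.482) ≈ 0.993

Effect size d = 0.35 is small by Cohen's convention (0.2/0.5/0.8).

Threshold: power ≥ 0.80 is conventionally adequate.
Power ≈ 0.99 → the study is adequately powered (power ≥ 0.80).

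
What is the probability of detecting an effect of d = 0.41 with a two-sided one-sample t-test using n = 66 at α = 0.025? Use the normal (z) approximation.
Power ≈ 0.86

Power calculation (one-sample t-test, normal approximation):
z_β = d · √n - z_{α/2}
z_β = 0.41 · √66 - 2.241
z_β = 0.41 · 8.124 - 2.241
z_β = 1.089

Power = Φ(z_β) = Φ(1.089) ≈ 0.862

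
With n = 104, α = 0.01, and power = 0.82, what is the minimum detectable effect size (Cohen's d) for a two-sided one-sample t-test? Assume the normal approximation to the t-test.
d ≈ 0.34

Minimum detectable effect (one-sample t-test, normal approximation):
d = (z_{α/2} + z_β) / √n
d = (2.576 + 0.915) / √104
d = 3.491 / 10.198
d ≈ 0.34

By Cohen's convention (0.2 small / 0.5 medium / 0.8 large): small effect.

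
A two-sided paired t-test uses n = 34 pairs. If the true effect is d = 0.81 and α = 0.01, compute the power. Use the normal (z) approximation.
Power ≈ 0.98

Power calculation (paired t-test, normal approximation):
z_β = d · √n - z_{α/2}
z_β = 0.81 · √34 - 2.576
z_β = 0.81 · 5.831 - 2.576
z_β = 2.147

Power = Φ(z_β) = Φ(2.147) ≈ 0.984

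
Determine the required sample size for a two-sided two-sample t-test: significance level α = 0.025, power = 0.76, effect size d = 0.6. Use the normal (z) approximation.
n = 49 per group

Sample size formula (two-sample t-test, normal approximation):
n = 2 · ((z_{α/2} + z_β) / d)²

z_{α/2} = 2.241 (for α = 0.025, two-sided)
z_β = 0.706 (for power = 0.76)
d = 0.6

n = 2 · ((2.241 + 0.706) / 0.6)²
n = 2 · (4.912)²
n ≈ 48.26
Round up to the next whole number: n = 49 per group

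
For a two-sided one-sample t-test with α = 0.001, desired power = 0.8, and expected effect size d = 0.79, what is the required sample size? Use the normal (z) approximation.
n = 28

Sample size formula (one-sample t-test, normal approximation):
n = ((z_{α/2} + z_β) / d)²

z_{α/2} = 3.291 (for α = 0.001, two-sided)
z_β = 0.842 (for power = 0.8)
d = 0.79

n = ((3.291 + 0.842) / 0.79)²
n = (5.232)²
n ≈ 27.37
Round up to the next whole number: n = 28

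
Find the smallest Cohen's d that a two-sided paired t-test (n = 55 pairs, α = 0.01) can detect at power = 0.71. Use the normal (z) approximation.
d ≈ 0.42

Minimum detectable effect (paired t-test, normal approximation):
d = (z_{α/2} + z_β) / √n
d = (2.576 + 0.553) / √55
d = 3.129 / 7.416
d ≈ 0.42

By Cohen's convention (0.2 small / 0.5 medium / 0.8 large): small effect.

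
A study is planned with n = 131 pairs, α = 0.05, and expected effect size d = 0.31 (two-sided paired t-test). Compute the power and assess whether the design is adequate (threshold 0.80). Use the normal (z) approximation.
Power ≈ 0.94; the study is adequately powered (power ≥ 0.80)

Power calculation (paired t-test, normal approximation):
z_β = d · √n - z_{α/2}
z_β = 0.31 · √131 - 1.960
z_β = 0.31 · 11.446 - 1.960
z_β = 1.588

Power = Φ(z_β) = Φ(1.588) ≈ 0.944

Effect size d = 0.31 is small by Cohen's convention (0.2/0.5/0.8).

Threshold: power ≥ 0.80 is conventionally adequate.
Power ≈ 0.94 → the study is adequately powered (power ≥ 0.80).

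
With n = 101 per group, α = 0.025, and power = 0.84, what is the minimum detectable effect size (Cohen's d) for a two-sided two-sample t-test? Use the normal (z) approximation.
d ≈ 0.46

Minimum detectable effect (two-sample t-test, normal approximation):
d = (z_{α/2} + z_β) / √(n/2)
d = (2.241 + 0.994) / √(101/2)
d = 3.236 / 7.106
d ≈ 0.46

By Cohen's convention (0.2 small / 0.5 medium / 0.8 large): small effect.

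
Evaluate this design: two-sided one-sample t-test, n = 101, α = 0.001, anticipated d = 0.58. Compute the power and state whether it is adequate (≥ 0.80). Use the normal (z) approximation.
Power ≈ 0.99; the study is adequately powered (power ≥ 0.80)

Power calculation (one-sample t-test, normal approximation):
z_β = d · √n - z_{α/2}
z_β = 0.58 · √101 - 3.291
z_β = 0.58 · 10.050 - 3.291
z_β = 2.538

Power = Φ(z_β) = Φ(2.538) ≈ 0.994

Effect size d = 0.58 is medium by Cohen's convention (0.2/0.5/0.8).

Threshold: power ≥ 0.80 is conventionally adequate.
Power ≈ 0.99 → the study is adequately powered (power ≥ 0.80).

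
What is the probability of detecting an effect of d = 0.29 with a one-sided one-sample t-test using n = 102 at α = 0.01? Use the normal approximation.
Power ≈ 0.73

Power calculation (one-sample t-test, normal approximation):
z_β = d · √n - z_α
z_β = 0.29 · √102 - 2.326
z_β = 0.29 · 10.100 - 2.326
z_β = 0.603

Power = Φ(z_β) = Φ(0.603) ≈ 0.727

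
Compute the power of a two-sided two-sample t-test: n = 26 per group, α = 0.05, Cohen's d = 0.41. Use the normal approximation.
Power ≈ 0.32

Power calculation (two-sample t-test, normal approximation):
z_β = d · √(n/2) - z_{α/2}
z_β = 0.41 · √(26/2) - 1.960
z_β = 0.41 · 3.606 - 1.960
z_β = -0.482

Power = Φ(z_β) = Φ(-0.482) ≈ 0.315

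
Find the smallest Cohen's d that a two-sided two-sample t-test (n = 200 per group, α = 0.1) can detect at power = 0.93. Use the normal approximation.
d ≈ 0.31

Minimum detectable effect (two-sample t-test, normal approximation):
d = (z_{α/2} + z_β) / √(n/2)
d = (1.645 + 1.476) / √(200/2)
d = 3.121 / 10.000
d ≈ 0.31

By Cohen's convention (0.2 small / 0.5 medium / 0.8 large): small effect.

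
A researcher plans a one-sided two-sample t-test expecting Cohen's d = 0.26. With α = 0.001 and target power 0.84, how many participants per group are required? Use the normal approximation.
n = 494 per group

Sample size formula (two-sample t-test, normal approximation):
n = 2 · ((z_α + z_β) / d)²

z_α = 3.090 (for α = 0.001, one-sided)
z_β = 0.994 (for power = 0.84)
d = 0.26

n = 2 · ((3.090 + 0.994) / 0.26)²
n = 2 · (15.708)²
n ≈ 493.48
Round up to the next whole number: n = 494 per group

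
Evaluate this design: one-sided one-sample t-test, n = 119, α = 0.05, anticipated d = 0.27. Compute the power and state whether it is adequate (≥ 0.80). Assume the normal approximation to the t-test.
Power ≈ 0.90; the study is adequately powered (power ≥ 0.80)

Power calculation (one-sample t-test, normal approximation):
z_β = d · √n - z_α
z_β = 0.27 · √119 - 1.645
z_β = 0.27 · 10.909 - 1.645
z_β = 1.300

Power = Φ(z_β) = Φ(1.300) ≈ 0.903

Effect size d = 0.27 is small by Cohen's convention (0.2/0.5/0.8).

Threshold: power ≥ 0.80 is conventionally adequate.
Power ≈ 0.90 → the study is adequately powered (power ≥ 0.80).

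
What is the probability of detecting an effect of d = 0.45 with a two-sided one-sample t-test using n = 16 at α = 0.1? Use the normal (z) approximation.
Power ≈ 0.56

Power calculation (one-sample t-test, normal approximation):
z_β = d · √n - z_{α/2}
z_β = 0.45 · √16 - 1.645
z_β = 0.45 · 4.000 - 1.645
z_β = 0.155

Power = Φ(z_β) = Φ(0.155) ≈ 0.562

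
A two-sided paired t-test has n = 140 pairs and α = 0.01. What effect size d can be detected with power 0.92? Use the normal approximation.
d ≈ 0.34

Minimum detectable effect (paired t-test, normal approximation):
d = (z_{α/2} + z_β) / √n
d = (2.576 + 1.405) / √140
d = 3.981 / 11.832
d ≈ 0.34

By Cohen's convention (0.2 small / 0.5 medium / 0.8 large): small effect.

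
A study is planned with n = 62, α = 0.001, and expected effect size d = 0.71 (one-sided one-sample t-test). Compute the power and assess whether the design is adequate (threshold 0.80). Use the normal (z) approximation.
Power ≈ 0.99; the study is adequately powered (power ≥ 0.80)

Power calculation (one-sample t-test, normal approximation):
z_β = d · √n - z_α
z_β = 0.71 · √62 - 3.090
z_β = 0.71 · 7.874 - 3.090
z_β = 2.500

Power = Φ(z_β) = Φ(2.500) ≈ 0.994

Effect size d = 0.71 is medium by Cohen's convention (0.2/0.5/0.8).

Threshold: power ≥ 0.80 is conventionally adequate.
Power ≈ 0.99 → the study is adequately powered (power ≥ 0.80).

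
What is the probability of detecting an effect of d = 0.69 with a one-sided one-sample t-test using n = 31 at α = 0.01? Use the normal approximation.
Power ≈ 0.94

Power calculation (one-sample t-test, normal approximation):
z_β = d · √n - z_α
z_β = 0.69 · √31 - 2.326
z_β = 0.69 · 5.568 - 2.326
z_β = 1.515

Power = Φ(z_β) = Φ(1.515) ≈ 0.935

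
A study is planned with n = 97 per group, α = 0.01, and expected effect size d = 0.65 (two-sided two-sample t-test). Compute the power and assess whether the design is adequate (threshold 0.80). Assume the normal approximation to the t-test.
Power ≈ 0.97; the study is adequately powered (power ≥ 0.80)

Power calculation (two-sample t-test, normal approximation):
z_β = d · √(n/2) - z_{α/2}
z_β = 0.65 · √(97/2) - 2.576
z_β = 0.65 · 6.964 - 2.576
z_β = 1.951

Power = Φ(z_β) = Φ(1.951) ≈ 0.974

Effect size d = 0.65 is medium by Cohen's convention (0.2/0.5/0.8).

Threshold: power ≥ 0.80 is conventionally adequate.
Power ≈ 0.97 → the study is adequately powered (power ≥ 0.80).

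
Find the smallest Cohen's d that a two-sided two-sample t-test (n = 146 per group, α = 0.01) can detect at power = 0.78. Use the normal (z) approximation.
d ≈ 0.39

Minimum detectable effect (two-sample t-test, normal approximation):
d = (z_{α/2} + z_β) / √(n/2)
d = (2.576 + 0.772) / √(146/2)
d = 3.348 / 8.544
d ≈ 0.39

By Cohen's convention (0.2 small / 0.5 medium / 0.8 large): small effect.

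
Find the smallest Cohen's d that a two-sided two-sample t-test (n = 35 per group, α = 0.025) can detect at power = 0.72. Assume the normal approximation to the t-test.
d ≈ 0.68

Minimum detectable effect (two-sample t-test, normal approximation):
d = (z_{α/2} + z_β) / √(n/2)
d = (2.241 + 0.583) / √(35/2)
d = 2.824 / 4.183
d ≈ 0.68

By Cohen's convention (0.2 small / 0.5 medium / 0.8 large): medium effect.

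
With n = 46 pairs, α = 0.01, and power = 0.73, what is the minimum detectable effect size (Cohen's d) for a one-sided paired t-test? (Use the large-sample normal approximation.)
d ≈ 0.43

Minimum detectable effect (paired t-test, normal approximation):
d = (z_α + z_β) / √n
d = (2.326 + 0.613) / √46
d = 2.939 / 6.782
d ≈ 0.43

By Cohen's convention (0.2 small / 0.5 medium / 0.8 large): small effect.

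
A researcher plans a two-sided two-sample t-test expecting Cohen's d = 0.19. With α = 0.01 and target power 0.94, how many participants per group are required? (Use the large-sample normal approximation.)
n = 946 per group

Sample size formula (two-sample t-test, normal approximation):
n = 2 · ((z_{α/2} + z_β) / d)²

z_{α/2} = 2.576 (for α = 0.01, two-sided)
z_β = 1.555 (for power = 0.94)
d = 0.19

n = 2 · ((2.576 + 1.555) / 0.19)²
n = 2 · (21.742)²
n ≈ 945.43
Round up to the next whole number: n = 946 per group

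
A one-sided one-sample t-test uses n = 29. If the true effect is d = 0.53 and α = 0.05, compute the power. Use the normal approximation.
Power ≈ 0.89

Power calculation (one-sample t-test, normal approximation):
z_β = d · √n - z_α
z_β = 0.53 · √29 - 1.645
z_β = 0.53 · 5.385 - 1.645
z_β = 1.209

Power = Φ(z_β) = Φ(1.209) ≈ 0.887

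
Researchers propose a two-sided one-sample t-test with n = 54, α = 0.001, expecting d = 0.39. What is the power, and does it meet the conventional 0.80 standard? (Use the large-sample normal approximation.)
Power ≈ 0.34; the study is underpowered (power < 0.80)

Power calculation (one-sample t-test, normal approximation):
z_β = d · √n - z_{α/2}
z_β = 0.39 · √54 - 3.291
z_β = 0.39 · 7.348 - 3.291
z_β = -0.425

Power = Φ(z_β) = Φ(-0.425) ≈ 0.336

Effect size d = 0.39 is small by Cohen's convention (0.2/0.5/0.8).

Threshold: power ≥ 0.80 is conventionally adequate.
Power ≈ 0.34 → the study is underpowered (power < 0.80).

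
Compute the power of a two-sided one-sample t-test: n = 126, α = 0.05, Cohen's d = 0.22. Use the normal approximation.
Power ≈ 0.69

Power calculation (one-sample t-test, normal approximation):
z_β = d · √n - z_{α/2}
z_β = 0.22 · √126 - 1.960
z_β = 0.22 · 11.225 - 1.960
z_β = 0.510

Power = Φ(z_β) = Φ(0.510) ≈ 0.695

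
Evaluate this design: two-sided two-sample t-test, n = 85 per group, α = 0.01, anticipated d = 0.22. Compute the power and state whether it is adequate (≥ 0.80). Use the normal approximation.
Power ≈ 0.13; the study is underpowered (power < 0.80)

Power calculation (two-sample t-test, normal approximation):
z_β = d · √(n/2) - z_{α/2}
z_β = 0.22 · √(85/2) - 2.576
z_β = 0.22 · 6.519 - 2.576
z_β = -1.142

Power = Φ(z_β) = Φ(-1.142) ≈ 0.127

Effect size d = 0.22 is small by Cohen's convention (0.2/0.5/0.8).

Threshold: power ≥ 0.80 is conventionally adequate.
Power ≈ 0.13 → the study is underpowered (power < 0.80).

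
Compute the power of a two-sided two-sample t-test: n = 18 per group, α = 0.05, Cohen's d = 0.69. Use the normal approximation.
Power ≈ 0.54

Power calculation (two-sample t-test, normal approximation):
z_β = d · √(n/2) - z_{α/2}
z_β = 0.69 · √(18/2) - 1.960
z_β = 0.69 · 3.000 - 1.960
z_β = 0.110

Power = Φ(z_β) = Φ(0.110) ≈ 0.544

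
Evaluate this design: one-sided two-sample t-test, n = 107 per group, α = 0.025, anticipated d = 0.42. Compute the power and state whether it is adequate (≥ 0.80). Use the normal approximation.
Power ≈ 0.87; the study is adequately powered (power ≥ 0.80)

Power calculation (two-sample t-test, normal approximation):
z_β = d · √(n/2) - z_α
z_β = 0.42 · √(107/2) - 1.960
z_β = 0.42 · 7.314 - 1.960
z_β = 1.112

Power = Φ(z_β) = Φ(1.112) ≈ 0.867

Effect size d = 0.42 is small by Cohen's convention (0.2/0.5/0.8).

Threshold: power ≥ 0.80 is conventionally adequate.
Power ≈ 0.87 → the study is adequately powered (power ≥ 0.80).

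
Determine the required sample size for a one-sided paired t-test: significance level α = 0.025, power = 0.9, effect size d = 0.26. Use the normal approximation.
n = 156 pairs

Sample size formula (paired t-test, normal approximation):
n = ((z_α + z_β) / d)²

z_α = 1.960 (for α = 0.025, one-sided)
z_β = 1.282 (for power = 0.9)
d = 0.26

n = ((1.960 + 1.282) / 0.26)²
n = (12.469)²
n ≈ 155.48
Round up to the next whole number: n = 156 pairs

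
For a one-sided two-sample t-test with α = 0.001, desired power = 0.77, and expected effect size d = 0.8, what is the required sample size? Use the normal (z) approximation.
n = 46 per group

Sample size formula (two-sample t-test, normal approximation):
n = 2 · ((z_α + z_β) / d)²

z_α = 3.090 (for α = 0.001, one-sided)
z_β = 0.739 (for power = 0.77)
d = 0.8

n = 2 · ((3.090 + 0.739) / 0.8)²
n = 2 · (4.786)²
n ≈ 45.81
Round up to the next whole number: n = 46 per group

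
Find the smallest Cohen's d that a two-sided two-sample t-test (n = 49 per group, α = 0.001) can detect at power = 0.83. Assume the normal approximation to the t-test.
d ≈ 0.86

Minimum detectable effect (two-sample t-test, normal approximation):
d = (z_{α/2} + z_β) / √(n/2)
d = (3.291 + 0.954) / √(49/2)
d = 4.245 / 4.950
d ≈ 0.86

By Cohen's convention (0.2 small / 0.5 medium / 0.8 large): large effect.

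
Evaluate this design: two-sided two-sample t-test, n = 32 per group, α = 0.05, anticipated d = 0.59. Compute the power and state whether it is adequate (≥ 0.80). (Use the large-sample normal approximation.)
Power ≈ 0.66; the study is underpowered (power < 0.80)

Power calculation (two-sample t-test, normal approximation):
z_β = d · √(n/2) - z_{α/2}
z_β = 0.59 · √(32/2) - 1.960
z_β = 0.59 · 4.000 - 1.960
z_β = 0.400

Power = Φ(z_β) = Φ(0.400) ≈ 0.655

Effect size d = 0.59 is medium by Cohen's convention (0.2/0.5/0.8).

Threshold: power ≥ 0.80 is conventionally adequate.
Power ≈ 0.66 → the study is underpowered (power < 0.80).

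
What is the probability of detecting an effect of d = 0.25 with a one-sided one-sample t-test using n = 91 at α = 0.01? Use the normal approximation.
Power ≈ 0.52

Power calculation (one-sample t-test, normal approximation):
z_β = d · √n - z_α
z_β = 0.25 · √91 - 2.326
z_β = 0.25 · 9.539 - 2.326
z_β = 0.059

Power = Φ(z_β) = Φ(0.059) ≈ 0.523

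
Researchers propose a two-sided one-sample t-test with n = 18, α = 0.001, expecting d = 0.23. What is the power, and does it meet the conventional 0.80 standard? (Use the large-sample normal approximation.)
Power ≈ 0.01; the study is underpowered (power < 0.80)

Power calculation (one-sample t-test, normal approximation):
z_β = d · √n - z_{α/2}
z_β = 0.23 · √18 - 3.291
z_β = 0.23 · 4.243 - 3.291
z_β = -2.315

Power = Φ(z_β) = Φ(-2.315) ≈ 0.010

Effect size d = 0.23 is small by Cohen's convention (0.2/0.5/0.8).

Threshold: power ≥ 0.80 is conventionally adequate.
Power ≈ 0.01 → the study is underpowered (power < 0.80).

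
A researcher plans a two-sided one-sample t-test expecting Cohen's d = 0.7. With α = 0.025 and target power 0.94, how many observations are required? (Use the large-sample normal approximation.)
n = 30

Sample size formula (one-sample t-test, normal approximation):
n = ((z_{α/2} + z_β) / d)²

z_{α/2} = 2.241 (for α = 0.025, two-sided)
z_β = 1.555 (for power = 0.94)
d = 0.7

n = ((2.241 + 1.555) / 0.7)²
n = (5.423)²
n ≈ 29.41
Round up to the next whole number: n = 30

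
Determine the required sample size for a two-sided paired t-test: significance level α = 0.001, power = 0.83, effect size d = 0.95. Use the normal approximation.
n = 20 pairs

Sample size formula (paired t-test, normal approximation):
n = ((z_{α/2} + z_β) / d)²

z_{α/2} = 3.291 (for α = 0.001, two-sided)
z_β = 0.954 (for power = 0.83)
d = 0.95

n = ((3.291 + 0.954) / 0.95)²
n = (4.468)²
n ≈ 19.96
Round up to the next whole number: n = 20 pairs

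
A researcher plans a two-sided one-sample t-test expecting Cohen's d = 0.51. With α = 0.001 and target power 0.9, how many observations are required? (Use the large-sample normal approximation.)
n = 81

Sample size formula (one-sample t-test, normal approximation):
n = ((z_{α/2} + z_β) / d)²

z_{α/2} = 3.291 (for α = 0.001, two-sided)
z_β = 1.282 (for power = 0.9)
d = 0.51

n = ((3.291 + 1.282) / 0.51)²
n = (8.967)²
n ≈ 80.41
Round up to the next whole number: n = 81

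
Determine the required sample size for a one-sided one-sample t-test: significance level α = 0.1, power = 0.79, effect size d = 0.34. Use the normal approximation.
n = 38

Sample size formula (one-sample t-test, normal approximation):
n = ((z_α + z_β) / d)²

z_α = 1.282 (for α = 0.1, one-sided)
z_β = 0.806 (for power = 0.79)
d = 0.34

n = ((1.282 + 0.806) / 0.34)²
n = (6.141)²
n ≈ 37.71
Round up to the next whole number: n = 38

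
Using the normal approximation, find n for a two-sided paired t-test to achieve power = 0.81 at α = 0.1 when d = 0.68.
n = 14 pairs

Sample size formula (paired t-test, normal approximation):
n = ((z_{α/2} + z_β) / d)²

z_{α/2} = 1.645 (for α = 0.1, two-sided)
z_β = 0.878 (for power = 0.81)
d = 0.68

n = ((1.645 + 0.878) / 0.68)²
n = (3.710)²
n ≈ 13.76
Round up to the next whole number: n = 14 pairs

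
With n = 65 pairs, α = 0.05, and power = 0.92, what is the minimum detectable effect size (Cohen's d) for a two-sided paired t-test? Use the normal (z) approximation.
d ≈ 0.42

Minimum detectable effect (paired t-test, normal approximation):
d = (z_{α/2} + z_β) / √n
d = (1.960 + 1.405) / √65
d = 3.365 / 8.062
d ≈ 0.42

By Cohen's convention (0.2 small / 0.5 medium / 0.8 large): small effect.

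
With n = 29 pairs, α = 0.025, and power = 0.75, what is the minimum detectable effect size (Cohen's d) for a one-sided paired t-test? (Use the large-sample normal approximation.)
d ≈ 0.49

Minimum detectable effect (paired t-test, normal approximation):
d = (z_α + z_β) / √n
d = (1.960 + 0.674) / √29
d = 2.634 / 5.385
d ≈ 0.49

By Cohen's convention (0.2 small / 0.5 medium / 0.8 large): small effect.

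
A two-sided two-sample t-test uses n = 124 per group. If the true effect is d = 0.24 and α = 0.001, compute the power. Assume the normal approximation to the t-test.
Power ≈ 0.08

Power calculation (two-sample t-test, normal approximation):
z_β = d · √(n/2) - z_{α/2}
z_β = 0.24 · √(124/2) - 3.291
z_β = 0.24 · 7.874 - 3.291
z_β = -1.401

Power = Φ(z_β) = Φ(-1.401) ≈ 0.081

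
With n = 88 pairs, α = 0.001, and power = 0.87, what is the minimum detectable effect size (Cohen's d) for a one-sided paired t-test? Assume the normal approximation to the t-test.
d ≈ 0.45

Minimum detectable effect (paired t-test, normal approximation):
d = (z_α + z_β) / √n
d = (3.090 + 1.126) / √88
d = 4.217 / 9.381
d ≈ 0.45

By Cohen's convention (0.2 small / 0.5 medium / 0.8 large): small effect.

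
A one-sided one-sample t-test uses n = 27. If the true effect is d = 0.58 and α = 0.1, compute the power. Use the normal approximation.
Power ≈ 0.96

Power calculation (one-sample t-test, normal approximation):
z_β = d · √n - z_α
z_β = 0.58 · √27 - 1.282
z_β = 0.58 · 5.196 - 1.282
z_β = 1.732

Power = Φ(z_β) = Φ(1.732) ≈ 0.958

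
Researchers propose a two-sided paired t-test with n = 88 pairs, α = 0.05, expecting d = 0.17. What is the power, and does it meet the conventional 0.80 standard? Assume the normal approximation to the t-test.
Power ≈ 0.36; the study is underpowered (power < 0.80)

Power calculation (paired t-test, normal approximation):
z_β = d · √n - z_{α/2}
z_β = 0.17 · √88 - 1.960
z_β = 0.17 · 9.381 - 1.960
z_β = -0.365

Power = Φ(z_β) = Φ(-0.365) ≈ 0.357

Effect size d = 0.17 is very small by Cohen's convention (0.2/0.5/0.8).

Threshold: power ≥ 0.80 is conventionally adequate.
Power ≈ 0.36 → the study is underpowered (power < 0.80).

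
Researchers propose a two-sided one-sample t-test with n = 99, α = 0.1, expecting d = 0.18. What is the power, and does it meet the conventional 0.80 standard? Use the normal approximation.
Power ≈ 0.56; the study is underpowered (power < 0.80)

Power calculation (one-sample t-test, normal approximation):
z_β = d · √n - z_{α/2}
z_β = 0.18 · √99 - 1.645
z_β = 0.18 · 9.950 - 1.645
z_β = 0.146

Power = Φ(z_β) = Φ(0.146) ≈ 0.558

Effect size d = 0.18 is very small by Cohen's convention (0.2/0.5/0.8).

Threshold: power ≥ 0.80 is conventionally adequate.
Power ≈ 0.56 → the study is underpowered (power < 0.80).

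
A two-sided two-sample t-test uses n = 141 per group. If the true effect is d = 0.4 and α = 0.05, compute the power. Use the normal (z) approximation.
Power ≈ 0.92

Power calculation (two-sample t-test, normal approximation):
z_β = d · √(n/2) - z_{α/2}
z_β = 0.4 · √(141/2) - 1.960
z_β = 0.4 · 8.396 - 1.960
z_β = 1.399

Power = Φ(z_β) = Φ(1.399) ≈ 0.919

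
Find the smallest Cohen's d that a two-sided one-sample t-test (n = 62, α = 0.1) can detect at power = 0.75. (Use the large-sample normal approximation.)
d ≈ 0.29

Minimum detectable effect (one-sample t-test, normal approximation):
d = (z_{α/2} + z_β) / √n
d = (1.645 + 0.674) / √62
d = 2.319 / 7.874
d ≈ 0.29

By Cohen's convention (0.2 small / 0.5 medium / 0.8 large): small effect.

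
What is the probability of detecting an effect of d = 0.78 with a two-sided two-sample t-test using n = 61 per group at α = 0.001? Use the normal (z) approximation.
Power ≈ 0.85

Power calculation (two-sample t-test, normal approximation):
z_β = d · √(n/2) - z_{α/2}
z_β = 0.78 · √(61/2) - 3.291
z_β = 0.78 · 5.523 - 3.291
z_β = 1.017

Power = Φ(z_β) = Φ(1.017) ≈ 0.845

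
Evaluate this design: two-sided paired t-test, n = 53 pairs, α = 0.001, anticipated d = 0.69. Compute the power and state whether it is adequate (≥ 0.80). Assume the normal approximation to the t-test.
Power ≈ 0.96; the study is adequately powered (power ≥ 0.80)

Power calculation (paired t-test, normal approximation):
z_β = d · √n - z_{α/2}
z_β = 0.69 · √53 - 3.291
z_β = 0.69 · 7.280 - 3.291
z_β = 1.733

Power = Φ(z_β) = Φ(1.733) ≈ 0.958

Effect size d = 0.69 is medium by Cohen's convention (0.2/0.5/0.8).

Threshold: power ≥ 0.80 is conventionally adequate.
Power ≈ 0.96 → the study is adequately powered (power ≥ 0.80).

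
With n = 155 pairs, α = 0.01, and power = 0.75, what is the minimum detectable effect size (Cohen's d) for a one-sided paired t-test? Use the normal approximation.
d ≈ 0.24

Minimum detectable effect (paired t-test, normal approximation):
d = (z_α + z_β) / √n
d = (2.326 + 0.674) / √155
d = 3.001 / 12.450
d ≈ 0.24

By Cohen's convention (0.2 small / 0.5 medium / 0.8 large): small effect.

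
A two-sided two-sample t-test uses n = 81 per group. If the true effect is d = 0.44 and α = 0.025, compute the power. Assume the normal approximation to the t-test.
Power ≈ 0.71

Power calculation (two-sample t-test, normal approximation):
z_β = d · √(n/2) - z_{α/2}
z_β = 0.44 · √(81/2) - 2.241
z_β = 0.44 · 6.364 - 2.241
z_β = 0.559

Power = Φ(z_β) = Φ(0.559) ≈ 0.712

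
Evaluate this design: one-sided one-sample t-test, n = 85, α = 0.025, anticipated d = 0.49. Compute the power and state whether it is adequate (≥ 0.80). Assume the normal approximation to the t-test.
Power ≈ 0.99; the study is adequately powered (power ≥ 0.80)

Power calculation (one-sample t-test, normal approximation):
z_β = d · √n - z_α
z_β = 0.49 · √85 - 1.960
z_β = 0.49 · 9.220 - 1.960
z_β = 2.558

Power = Φ(z_β) = Φ(2.558) ≈ 0.995

Effect size d = 0.49 is small by Cohen's convention (0.2/0.5/0.8).

Threshold: power ≥ 0.80 is conventionally adequate.
Power ≈ 0.99 → the study is adequately powered (power ≥ 0.80).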